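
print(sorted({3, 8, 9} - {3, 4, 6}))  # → [8, 9]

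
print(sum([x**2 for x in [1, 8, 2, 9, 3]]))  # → 159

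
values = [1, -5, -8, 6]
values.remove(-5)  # [1, -8, 6]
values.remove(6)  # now [1, -8]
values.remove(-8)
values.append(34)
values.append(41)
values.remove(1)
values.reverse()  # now [41, 34]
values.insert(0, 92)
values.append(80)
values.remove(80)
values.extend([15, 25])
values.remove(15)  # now [92, 41, 34, 25]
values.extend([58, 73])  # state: [92, 41, 34, 25, 58, 73]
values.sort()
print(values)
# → [25, 34, 41, 58, 73, 92]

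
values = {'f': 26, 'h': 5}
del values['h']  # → {'f': 26}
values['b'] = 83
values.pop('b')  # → 83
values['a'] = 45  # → {'f': 26, 'a': 45}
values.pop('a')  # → 45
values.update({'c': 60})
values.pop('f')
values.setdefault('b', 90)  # 90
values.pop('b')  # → 90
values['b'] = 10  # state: {'c': 60, 'b': 10}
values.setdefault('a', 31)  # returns 31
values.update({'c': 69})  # {'c': 69, 'b': 10, 'a': 31}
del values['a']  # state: {'c': 69, 'b': 10}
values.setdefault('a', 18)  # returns 18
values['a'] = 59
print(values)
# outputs {'c': 69, 'b': 10, 'a': 59}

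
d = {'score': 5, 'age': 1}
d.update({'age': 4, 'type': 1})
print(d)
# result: {'score': 5, 'age': 4, 'type': 1}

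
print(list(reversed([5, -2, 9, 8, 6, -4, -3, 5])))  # [5, -3, -4, 6, 8, 9, -2, 5]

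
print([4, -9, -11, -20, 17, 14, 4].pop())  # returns 4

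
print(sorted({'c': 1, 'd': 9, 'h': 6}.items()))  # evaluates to [('c', 1), ('d', 9), ('h', 6)]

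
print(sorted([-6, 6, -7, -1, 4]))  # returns [-7, -6, -1, 4, 6]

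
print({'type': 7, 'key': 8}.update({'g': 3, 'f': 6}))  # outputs None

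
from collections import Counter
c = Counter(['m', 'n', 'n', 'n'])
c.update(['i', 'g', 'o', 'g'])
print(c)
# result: Counter({'n': 3, 'g': 2, 'm': 1, 'i': 1, 'o': 1})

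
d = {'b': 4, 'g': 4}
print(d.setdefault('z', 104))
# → 104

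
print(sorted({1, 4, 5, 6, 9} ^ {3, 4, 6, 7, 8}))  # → [1, 3, 5, 7, 8, 9]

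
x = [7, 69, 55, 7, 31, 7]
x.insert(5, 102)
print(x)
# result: [7, 69, 55, 7, 31, 102, 7]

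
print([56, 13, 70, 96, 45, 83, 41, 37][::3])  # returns [56, 96, 41]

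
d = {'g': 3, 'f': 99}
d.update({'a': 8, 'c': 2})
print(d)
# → {'g': 3, 'f': 99, 'a': 8, 'c': 2}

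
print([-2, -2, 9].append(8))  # None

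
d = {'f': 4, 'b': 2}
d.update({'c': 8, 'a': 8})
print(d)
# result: {'f': 4, 'b': 2, 'c': 8, 'a': 8}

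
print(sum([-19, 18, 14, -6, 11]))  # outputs 18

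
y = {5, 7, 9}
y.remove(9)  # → {5, 7}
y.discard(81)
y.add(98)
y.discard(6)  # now {5, 7, 98}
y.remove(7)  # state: {5, 98}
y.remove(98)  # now {5}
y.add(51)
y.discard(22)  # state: {5, 51}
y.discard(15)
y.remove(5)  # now {51}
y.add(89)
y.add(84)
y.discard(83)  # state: {51, 84, 89}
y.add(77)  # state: {51, 77, 84, 89}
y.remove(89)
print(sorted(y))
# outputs [51, 77, 84]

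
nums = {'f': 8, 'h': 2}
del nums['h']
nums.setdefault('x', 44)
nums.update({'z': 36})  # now {'f': 8, 'x': 44, 'z': 36}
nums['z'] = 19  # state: {'f': 8, 'x': 44, 'z': 19}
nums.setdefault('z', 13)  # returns 19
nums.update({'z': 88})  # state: {'f': 8, 'x': 44, 'z': 88}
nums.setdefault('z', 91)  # 88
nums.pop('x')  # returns 44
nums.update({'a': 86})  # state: {'f': 8, 'z': 88, 'a': 86}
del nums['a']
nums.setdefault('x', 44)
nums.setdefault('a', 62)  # 62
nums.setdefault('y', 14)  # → 14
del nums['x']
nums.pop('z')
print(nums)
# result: {'f': 8, 'a': 62, 'y': 14}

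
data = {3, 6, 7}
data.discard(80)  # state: {3, 6, 7}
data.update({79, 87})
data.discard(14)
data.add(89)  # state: {3, 6, 7, 79, 87, 89}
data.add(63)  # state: {3, 6, 7, 63, 79, 87, 89}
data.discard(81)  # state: {3, 6, 7, 63, 79, 87, 89}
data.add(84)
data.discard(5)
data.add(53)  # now {3, 6, 7, 53, 63, 79, 84, 87, 89}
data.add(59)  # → {3, 6, 7, 53, 59, 63, 79, 84, 87, 89}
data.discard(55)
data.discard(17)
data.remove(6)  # {3, 7, 53, 59, 63, 79, 84, 87, 89}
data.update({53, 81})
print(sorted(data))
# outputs [3, 7, 53, 59, 63, 79, 81, 84, 87, 89]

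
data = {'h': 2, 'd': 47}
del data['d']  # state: {'h': 2}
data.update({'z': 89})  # {'h': 2, 'z': 89}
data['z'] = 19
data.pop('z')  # 19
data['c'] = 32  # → {'h': 2, 'c': 32}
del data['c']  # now {'h': 2}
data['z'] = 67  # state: {'h': 2, 'z': 67}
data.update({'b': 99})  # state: {'h': 2, 'z': 67, 'b': 99}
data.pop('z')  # 67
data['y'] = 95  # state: {'h': 2, 'b': 99, 'y': 95}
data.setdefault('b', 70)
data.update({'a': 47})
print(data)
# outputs {'h': 2, 'b': 99, 'y': 95, 'a': 47}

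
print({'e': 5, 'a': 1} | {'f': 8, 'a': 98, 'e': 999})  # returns {'e': 999, 'a': 98, 'f': 8}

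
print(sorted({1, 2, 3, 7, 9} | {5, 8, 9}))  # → [1, 2, 3, 5, 7, 8, 9]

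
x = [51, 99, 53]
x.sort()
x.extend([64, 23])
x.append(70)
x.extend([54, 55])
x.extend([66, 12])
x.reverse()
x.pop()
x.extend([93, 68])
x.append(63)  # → [12, 66, 55, 54, 70, 23, 64, 99, 53, 93, 68, 63]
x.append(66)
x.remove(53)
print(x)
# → [12, 66, 55, 54, 70, 23, 64, 99, 93, 68, 63, 66]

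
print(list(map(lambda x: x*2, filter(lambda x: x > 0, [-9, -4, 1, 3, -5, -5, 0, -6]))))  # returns [2, 6]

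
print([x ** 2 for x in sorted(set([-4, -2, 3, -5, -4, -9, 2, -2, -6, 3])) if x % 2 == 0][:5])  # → [36, 16, 4, 4]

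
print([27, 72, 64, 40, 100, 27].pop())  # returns 27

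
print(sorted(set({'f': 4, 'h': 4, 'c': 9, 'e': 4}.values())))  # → [4, 9]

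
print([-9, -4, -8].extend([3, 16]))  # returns None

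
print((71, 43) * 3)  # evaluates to (71, 43, 71, 43, 71, 43)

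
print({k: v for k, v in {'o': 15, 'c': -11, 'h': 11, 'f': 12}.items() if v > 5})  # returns {'o': 15, 'h': 11, 'f': 12}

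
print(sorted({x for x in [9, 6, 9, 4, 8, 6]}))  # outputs [4, 6, 8, 9]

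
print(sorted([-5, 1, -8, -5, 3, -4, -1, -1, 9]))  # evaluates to [-8, -5, -5, -4, -1, -1, 1, 3, 9]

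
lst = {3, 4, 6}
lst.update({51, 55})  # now {3, 4, 6, 51, 55}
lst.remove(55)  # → {3, 4, 6, 51}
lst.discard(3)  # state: {4, 6, 51}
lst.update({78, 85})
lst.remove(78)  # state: {4, 6, 51, 85}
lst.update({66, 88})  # {4, 6, 51, 66, 85, 88}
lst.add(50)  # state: {4, 6, 50, 51, 66, 85, 88}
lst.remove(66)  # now {4, 6, 50, 51, 85, 88}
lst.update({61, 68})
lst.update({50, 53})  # {4, 6, 50, 51, 53, 61, 68, 85, 88}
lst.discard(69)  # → {4, 6, 50, 51, 53, 61, 68, 85, 88}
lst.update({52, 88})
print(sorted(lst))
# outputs [4, 6, 50, 51, 52, 53, 61, 68, 85, 88]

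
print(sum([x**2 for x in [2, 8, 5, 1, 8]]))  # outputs 158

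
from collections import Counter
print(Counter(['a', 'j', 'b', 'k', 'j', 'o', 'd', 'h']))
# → Counter({'j': 2, 'a': 1, 'b': 1, 'k': 1, 'o': 1, 'd': 1, 'h': 1})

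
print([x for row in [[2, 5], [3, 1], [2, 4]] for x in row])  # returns [2, 5, 3, 1, 2, 4]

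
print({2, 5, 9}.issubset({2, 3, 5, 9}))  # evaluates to True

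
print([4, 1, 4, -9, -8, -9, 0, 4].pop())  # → 4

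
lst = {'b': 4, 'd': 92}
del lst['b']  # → {'d': 92}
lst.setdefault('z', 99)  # 99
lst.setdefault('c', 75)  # 75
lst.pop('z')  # 99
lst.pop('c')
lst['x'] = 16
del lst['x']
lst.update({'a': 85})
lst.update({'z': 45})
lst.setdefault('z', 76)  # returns 45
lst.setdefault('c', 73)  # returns 73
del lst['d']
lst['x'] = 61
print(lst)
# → {'a': 85, 'z': 45, 'c': 73, 'x': 61}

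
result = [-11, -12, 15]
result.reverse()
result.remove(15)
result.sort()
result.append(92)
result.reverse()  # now [92, -11, -12]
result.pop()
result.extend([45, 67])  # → [92, -11, 45, 67]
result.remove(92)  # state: [-11, 45, 67]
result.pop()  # 67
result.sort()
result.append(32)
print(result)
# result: [-11, 45, 32]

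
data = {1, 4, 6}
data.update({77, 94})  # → {1, 4, 6, 77, 94}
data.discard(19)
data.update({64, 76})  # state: {1, 4, 6, 64, 76, 77, 94}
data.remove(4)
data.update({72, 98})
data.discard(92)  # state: {1, 6, 64, 72, 76, 77, 94, 98}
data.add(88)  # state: {1, 6, 64, 72, 76, 77, 88, 94, 98}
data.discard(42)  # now {1, 6, 64, 72, 76, 77, 88, 94, 98}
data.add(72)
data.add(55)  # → {1, 6, 55, 64, 72, 76, 77, 88, 94, 98}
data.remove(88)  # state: {1, 6, 55, 64, 72, 76, 77, 94, 98}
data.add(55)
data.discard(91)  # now {1, 6, 55, 64, 72, 76, 77, 94, 98}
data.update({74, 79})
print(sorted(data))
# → [1, 6, 55, 64, 72, 74, 76, 77, 79, 94, 98]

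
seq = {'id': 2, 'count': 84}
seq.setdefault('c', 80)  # 80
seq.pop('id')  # 2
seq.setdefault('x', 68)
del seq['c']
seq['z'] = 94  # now {'count': 84, 'x': 68, 'z': 94}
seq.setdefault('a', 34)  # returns 34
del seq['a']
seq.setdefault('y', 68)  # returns 68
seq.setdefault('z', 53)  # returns 94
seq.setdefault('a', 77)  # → 77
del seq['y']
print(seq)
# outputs {'count': 84, 'x': 68, 'z': 94, 'a': 77}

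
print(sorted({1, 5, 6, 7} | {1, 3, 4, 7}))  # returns [1, 3, 4, 5, 6, 7]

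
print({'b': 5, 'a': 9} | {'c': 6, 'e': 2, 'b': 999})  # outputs {'b': 999, 'a': 9, 'c': 6, 'e': 2}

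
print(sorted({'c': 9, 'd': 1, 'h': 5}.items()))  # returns [('c', 9), ('d', 1), ('h', 5)]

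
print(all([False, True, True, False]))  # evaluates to False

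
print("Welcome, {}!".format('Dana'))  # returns Welcome, Dana!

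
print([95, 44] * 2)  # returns [95, 44, 95, 44]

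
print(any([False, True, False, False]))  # True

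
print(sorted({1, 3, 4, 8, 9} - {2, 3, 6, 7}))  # [1, 4, 8, 9]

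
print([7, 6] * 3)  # [7, 6, 7, 6, 7, 6]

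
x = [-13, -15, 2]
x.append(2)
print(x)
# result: [-13, -15, 2, 2]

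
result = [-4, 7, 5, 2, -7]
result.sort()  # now [-7, -4, 2, 5, 7]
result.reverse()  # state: [7, 5, 2, -4, -7]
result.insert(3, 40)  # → [7, 5, 2, 40, -4, -7]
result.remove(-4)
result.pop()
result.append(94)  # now [7, 5, 2, 40, 94]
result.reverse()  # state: [94, 40, 2, 5, 7]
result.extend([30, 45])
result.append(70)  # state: [94, 40, 2, 5, 7, 30, 45, 70]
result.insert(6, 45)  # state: [94, 40, 2, 5, 7, 30, 45, 45, 70]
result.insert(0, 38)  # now [38, 94, 40, 2, 5, 7, 30, 45, 45, 70]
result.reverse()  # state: [70, 45, 45, 30, 7, 5, 2, 40, 94, 38]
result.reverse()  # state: [38, 94, 40, 2, 5, 7, 30, 45, 45, 70]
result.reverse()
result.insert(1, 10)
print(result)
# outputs [70, 10, 45, 45, 30, 7, 5, 2, 40, 94, 38]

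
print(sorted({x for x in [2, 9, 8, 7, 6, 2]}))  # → [2, 6, 7, 8, 9]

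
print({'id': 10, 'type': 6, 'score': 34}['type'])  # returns 6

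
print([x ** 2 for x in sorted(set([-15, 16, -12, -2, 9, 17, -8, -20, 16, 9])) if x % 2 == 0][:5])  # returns [400, 144, 64, 4, 256]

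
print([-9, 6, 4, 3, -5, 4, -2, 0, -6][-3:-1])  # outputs [-2, 0]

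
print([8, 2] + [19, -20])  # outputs [8, 2, 19, -20]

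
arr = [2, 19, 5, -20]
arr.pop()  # -20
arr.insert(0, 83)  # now [83, 2, 19, 5]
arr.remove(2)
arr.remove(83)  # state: [19, 5]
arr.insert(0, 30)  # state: [30, 19, 5]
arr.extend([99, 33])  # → [30, 19, 5, 99, 33]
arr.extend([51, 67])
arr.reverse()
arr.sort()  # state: [5, 19, 30, 33, 51, 67, 99]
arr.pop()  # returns 99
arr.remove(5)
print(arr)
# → [19, 30, 33, 51, 67]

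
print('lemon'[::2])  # lmn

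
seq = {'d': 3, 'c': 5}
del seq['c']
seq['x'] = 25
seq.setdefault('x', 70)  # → 25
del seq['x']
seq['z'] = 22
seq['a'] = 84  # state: {'d': 3, 'z': 22, 'a': 84}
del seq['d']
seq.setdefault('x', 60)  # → 60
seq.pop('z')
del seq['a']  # {'x': 60}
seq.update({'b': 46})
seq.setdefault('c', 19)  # 19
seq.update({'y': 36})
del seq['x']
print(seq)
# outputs {'b': 46, 'c': 19, 'y': 36}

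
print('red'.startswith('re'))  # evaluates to True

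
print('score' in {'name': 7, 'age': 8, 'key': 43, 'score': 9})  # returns True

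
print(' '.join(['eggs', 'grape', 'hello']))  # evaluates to eggs grape hello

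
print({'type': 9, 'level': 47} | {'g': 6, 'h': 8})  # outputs {'type': 9, 'level': 47, 'g': 6, 'h': 8}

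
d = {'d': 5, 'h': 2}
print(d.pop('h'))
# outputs 2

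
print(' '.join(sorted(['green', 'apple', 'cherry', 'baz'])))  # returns apple baz cherry green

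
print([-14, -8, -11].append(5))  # None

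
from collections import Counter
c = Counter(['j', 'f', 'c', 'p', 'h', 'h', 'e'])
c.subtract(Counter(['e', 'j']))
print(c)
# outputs Counter({'h': 2, 'f': 1, 'c': 1, 'p': 1, 'j': 0, 'e': 0})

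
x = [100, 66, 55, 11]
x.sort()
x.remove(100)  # [11, 55, 66]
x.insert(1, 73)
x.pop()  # 66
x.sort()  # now [11, 55, 73]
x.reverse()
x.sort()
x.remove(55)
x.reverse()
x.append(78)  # [73, 11, 78]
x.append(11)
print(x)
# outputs [73, 11, 78, 11]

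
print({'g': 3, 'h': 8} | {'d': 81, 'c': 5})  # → {'g': 3, 'h': 8, 'd': 81, 'c': 5}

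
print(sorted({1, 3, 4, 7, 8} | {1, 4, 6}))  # [1, 3, 4, 6, 7, 8]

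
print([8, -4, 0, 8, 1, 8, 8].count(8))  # 4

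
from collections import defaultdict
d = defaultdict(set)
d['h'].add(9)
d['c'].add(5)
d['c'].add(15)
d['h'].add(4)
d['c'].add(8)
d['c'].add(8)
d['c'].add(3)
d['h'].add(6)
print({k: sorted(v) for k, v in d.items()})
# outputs {'h': [4, 6, 9], 'c': [3, 5, 8, 15]}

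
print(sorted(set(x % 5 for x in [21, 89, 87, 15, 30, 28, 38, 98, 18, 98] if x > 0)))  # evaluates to [0, 1, 2, 3, 4]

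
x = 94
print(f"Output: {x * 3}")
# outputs Output: 282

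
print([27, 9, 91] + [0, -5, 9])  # [27, 9, 91, 0, -5, 9]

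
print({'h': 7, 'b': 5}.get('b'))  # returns 5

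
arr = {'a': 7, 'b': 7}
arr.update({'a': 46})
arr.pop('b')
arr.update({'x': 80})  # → {'a': 46, 'x': 80}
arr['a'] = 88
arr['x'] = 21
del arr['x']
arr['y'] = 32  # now {'a': 88, 'y': 32}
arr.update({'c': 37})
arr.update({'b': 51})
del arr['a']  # {'y': 32, 'c': 37, 'b': 51}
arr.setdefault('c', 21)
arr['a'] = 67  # {'y': 32, 'c': 37, 'b': 51, 'a': 67}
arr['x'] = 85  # {'y': 32, 'c': 37, 'b': 51, 'a': 67, 'x': 85}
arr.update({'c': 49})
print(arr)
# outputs {'y': 32, 'c': 49, 'b': 51, 'a': 67, 'x': 85}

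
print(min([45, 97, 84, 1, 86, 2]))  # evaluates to 1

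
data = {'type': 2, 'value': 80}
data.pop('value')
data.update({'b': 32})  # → {'type': 2, 'b': 32}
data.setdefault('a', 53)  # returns 53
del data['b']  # {'type': 2, 'a': 53}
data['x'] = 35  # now {'type': 2, 'a': 53, 'x': 35}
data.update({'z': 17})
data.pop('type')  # 2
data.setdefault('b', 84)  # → 84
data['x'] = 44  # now {'a': 53, 'x': 44, 'z': 17, 'b': 84}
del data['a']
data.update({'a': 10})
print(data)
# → {'x': 44, 'z': 17, 'b': 84, 'a': 10}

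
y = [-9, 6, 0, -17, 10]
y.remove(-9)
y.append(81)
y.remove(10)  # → [6, 0, -17, 81]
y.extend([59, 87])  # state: [6, 0, -17, 81, 59, 87]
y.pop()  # 87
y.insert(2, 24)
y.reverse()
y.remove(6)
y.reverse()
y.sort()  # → [-17, 0, 24, 59, 81]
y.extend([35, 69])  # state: [-17, 0, 24, 59, 81, 35, 69]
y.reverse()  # [69, 35, 81, 59, 24, 0, -17]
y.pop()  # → -17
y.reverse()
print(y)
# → [0, 24, 59, 81, 35, 69]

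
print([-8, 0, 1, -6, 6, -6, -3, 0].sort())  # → None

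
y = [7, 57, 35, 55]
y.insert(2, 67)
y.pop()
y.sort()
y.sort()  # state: [7, 35, 57, 67]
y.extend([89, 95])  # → [7, 35, 57, 67, 89, 95]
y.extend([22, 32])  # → [7, 35, 57, 67, 89, 95, 22, 32]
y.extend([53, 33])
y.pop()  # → 33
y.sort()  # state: [7, 22, 32, 35, 53, 57, 67, 89, 95]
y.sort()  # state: [7, 22, 32, 35, 53, 57, 67, 89, 95]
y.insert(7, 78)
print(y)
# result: [7, 22, 32, 35, 53, 57, 67, 78, 89, 95]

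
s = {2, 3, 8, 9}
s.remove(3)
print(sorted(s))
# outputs [2, 8, 9]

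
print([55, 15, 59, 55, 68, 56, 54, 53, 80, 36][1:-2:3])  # [15, 68, 53]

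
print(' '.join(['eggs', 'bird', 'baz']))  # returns eggs bird baz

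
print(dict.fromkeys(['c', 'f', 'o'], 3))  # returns {'c': 3, 'f': 3, 'o': 3}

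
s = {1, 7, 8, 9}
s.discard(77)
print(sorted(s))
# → [1, 7, 8, 9]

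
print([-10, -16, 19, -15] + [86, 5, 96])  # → [-10, -16, 19, -15, 86, 5, 96]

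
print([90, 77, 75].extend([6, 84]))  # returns None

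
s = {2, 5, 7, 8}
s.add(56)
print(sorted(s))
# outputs [2, 5, 7, 8, 56]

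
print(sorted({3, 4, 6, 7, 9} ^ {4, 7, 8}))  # [3, 6, 8, 9]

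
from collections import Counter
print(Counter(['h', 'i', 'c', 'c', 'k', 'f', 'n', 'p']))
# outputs Counter({'c': 2, 'h': 1, 'i': 1, 'k': 1, 'f': 1, 'n': 1, 'p': 1})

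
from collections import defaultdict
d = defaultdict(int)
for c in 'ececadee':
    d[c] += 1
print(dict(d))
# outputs {'e': 4, 'c': 2, 'a': 1, 'd': 1}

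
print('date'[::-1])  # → etad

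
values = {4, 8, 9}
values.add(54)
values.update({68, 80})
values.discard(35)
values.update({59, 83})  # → {4, 8, 9, 54, 59, 68, 80, 83}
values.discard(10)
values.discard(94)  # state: {4, 8, 9, 54, 59, 68, 80, 83}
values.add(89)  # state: {4, 8, 9, 54, 59, 68, 80, 83, 89}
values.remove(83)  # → {4, 8, 9, 54, 59, 68, 80, 89}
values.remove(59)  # {4, 8, 9, 54, 68, 80, 89}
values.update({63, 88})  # {4, 8, 9, 54, 63, 68, 80, 88, 89}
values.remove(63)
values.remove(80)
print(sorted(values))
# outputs [4, 8, 9, 54, 68, 88, 89]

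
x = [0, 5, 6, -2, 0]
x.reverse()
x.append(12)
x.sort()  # [-2, 0, 0, 5, 6, 12]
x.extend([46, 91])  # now [-2, 0, 0, 5, 6, 12, 46, 91]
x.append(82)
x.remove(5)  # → [-2, 0, 0, 6, 12, 46, 91, 82]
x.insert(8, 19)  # [-2, 0, 0, 6, 12, 46, 91, 82, 19]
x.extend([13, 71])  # [-2, 0, 0, 6, 12, 46, 91, 82, 19, 13, 71]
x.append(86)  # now [-2, 0, 0, 6, 12, 46, 91, 82, 19, 13, 71, 86]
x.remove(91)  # [-2, 0, 0, 6, 12, 46, 82, 19, 13, 71, 86]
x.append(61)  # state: [-2, 0, 0, 6, 12, 46, 82, 19, 13, 71, 86, 61]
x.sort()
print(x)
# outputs [-2, 0, 0, 6, 12, 13, 19, 46, 61, 71, 82, 86]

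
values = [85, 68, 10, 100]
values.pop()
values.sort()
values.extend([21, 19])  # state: [10, 68, 85, 21, 19]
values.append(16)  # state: [10, 68, 85, 21, 19, 16]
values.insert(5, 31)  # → [10, 68, 85, 21, 19, 31, 16]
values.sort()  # [10, 16, 19, 21, 31, 68, 85]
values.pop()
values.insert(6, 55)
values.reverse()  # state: [55, 68, 31, 21, 19, 16, 10]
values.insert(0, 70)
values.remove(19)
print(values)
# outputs [70, 55, 68, 31, 21, 16, 10]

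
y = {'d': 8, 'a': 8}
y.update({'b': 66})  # {'d': 8, 'a': 8, 'b': 66}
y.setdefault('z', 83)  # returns 83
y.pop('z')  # 83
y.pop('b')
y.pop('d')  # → 8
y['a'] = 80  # {'a': 80}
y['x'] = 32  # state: {'a': 80, 'x': 32}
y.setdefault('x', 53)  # 32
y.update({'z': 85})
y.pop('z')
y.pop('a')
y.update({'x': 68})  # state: {'x': 68}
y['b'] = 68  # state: {'x': 68, 'b': 68}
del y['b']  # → {'x': 68}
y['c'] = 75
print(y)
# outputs {'x': 68, 'c': 75}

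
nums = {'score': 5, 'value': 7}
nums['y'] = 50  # {'score': 5, 'value': 7, 'y': 50}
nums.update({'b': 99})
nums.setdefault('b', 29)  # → 99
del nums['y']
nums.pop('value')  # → 7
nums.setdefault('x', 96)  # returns 96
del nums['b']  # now {'score': 5, 'x': 96}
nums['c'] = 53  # {'score': 5, 'x': 96, 'c': 53}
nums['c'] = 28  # {'score': 5, 'x': 96, 'c': 28}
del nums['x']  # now {'score': 5, 'c': 28}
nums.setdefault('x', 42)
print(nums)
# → {'score': 5, 'c': 28, 'x': 42}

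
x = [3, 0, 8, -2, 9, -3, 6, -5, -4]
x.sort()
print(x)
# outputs [-5, -4, -3, -2, 0, 3, 6, 8, 9]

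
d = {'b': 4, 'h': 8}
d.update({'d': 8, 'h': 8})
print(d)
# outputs {'b': 4, 'h': 8, 'd': 8}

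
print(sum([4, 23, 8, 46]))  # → 81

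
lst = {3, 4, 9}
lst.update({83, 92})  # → {3, 4, 9, 83, 92}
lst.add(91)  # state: {3, 4, 9, 83, 91, 92}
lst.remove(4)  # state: {3, 9, 83, 91, 92}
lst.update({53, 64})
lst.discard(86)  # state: {3, 9, 53, 64, 83, 91, 92}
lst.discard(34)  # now {3, 9, 53, 64, 83, 91, 92}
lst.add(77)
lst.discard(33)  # {3, 9, 53, 64, 77, 83, 91, 92}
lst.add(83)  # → {3, 9, 53, 64, 77, 83, 91, 92}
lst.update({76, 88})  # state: {3, 9, 53, 64, 76, 77, 83, 88, 91, 92}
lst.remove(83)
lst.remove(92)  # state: {3, 9, 53, 64, 76, 77, 88, 91}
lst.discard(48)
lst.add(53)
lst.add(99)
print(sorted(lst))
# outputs [3, 9, 53, 64, 76, 77, 88, 91, 99]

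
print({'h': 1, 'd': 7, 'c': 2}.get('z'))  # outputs None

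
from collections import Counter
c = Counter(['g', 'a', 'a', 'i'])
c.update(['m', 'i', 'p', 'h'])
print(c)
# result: Counter({'a': 2, 'i': 2, 'g': 1, 'm': 1, 'p': 1, 'h': 1})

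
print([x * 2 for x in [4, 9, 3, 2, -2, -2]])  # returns [8, 18, 6, 4, -4, -4]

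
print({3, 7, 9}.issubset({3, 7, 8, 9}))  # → True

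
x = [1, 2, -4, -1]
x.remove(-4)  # [1, 2, -1]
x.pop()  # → -1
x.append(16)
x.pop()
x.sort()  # [1, 2]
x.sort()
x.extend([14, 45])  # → [1, 2, 14, 45]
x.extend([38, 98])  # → [1, 2, 14, 45, 38, 98]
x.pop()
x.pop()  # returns 38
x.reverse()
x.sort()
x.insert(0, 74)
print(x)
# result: [74, 1, 2, 14, 45]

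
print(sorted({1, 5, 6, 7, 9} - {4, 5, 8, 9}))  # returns [1, 6, 7]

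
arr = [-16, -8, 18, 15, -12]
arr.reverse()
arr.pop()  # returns -16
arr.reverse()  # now [-8, 18, 15, -12]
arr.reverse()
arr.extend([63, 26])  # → [-12, 15, 18, -8, 63, 26]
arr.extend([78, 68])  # [-12, 15, 18, -8, 63, 26, 78, 68]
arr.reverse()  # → [68, 78, 26, 63, -8, 18, 15, -12]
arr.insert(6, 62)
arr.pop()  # -12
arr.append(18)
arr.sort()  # [-8, 15, 18, 18, 26, 62, 63, 68, 78]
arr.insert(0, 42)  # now [42, -8, 15, 18, 18, 26, 62, 63, 68, 78]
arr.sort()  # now [-8, 15, 18, 18, 26, 42, 62, 63, 68, 78]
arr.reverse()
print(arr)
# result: [78, 68, 63, 62, 42, 26, 18, 18, 15, -8]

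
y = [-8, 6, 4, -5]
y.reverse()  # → [-5, 4, 6, -8]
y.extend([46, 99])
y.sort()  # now [-8, -5, 4, 6, 46, 99]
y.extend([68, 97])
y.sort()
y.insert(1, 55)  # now [-8, 55, -5, 4, 6, 46, 68, 97, 99]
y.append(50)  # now [-8, 55, -5, 4, 6, 46, 68, 97, 99, 50]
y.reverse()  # [50, 99, 97, 68, 46, 6, 4, -5, 55, -8]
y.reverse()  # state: [-8, 55, -5, 4, 6, 46, 68, 97, 99, 50]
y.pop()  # 50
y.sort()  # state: [-8, -5, 4, 6, 46, 55, 68, 97, 99]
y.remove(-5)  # [-8, 4, 6, 46, 55, 68, 97, 99]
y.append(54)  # [-8, 4, 6, 46, 55, 68, 97, 99, 54]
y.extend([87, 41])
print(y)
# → [-8, 4, 6, 46, 55, 68, 97, 99, 54, 87, 41]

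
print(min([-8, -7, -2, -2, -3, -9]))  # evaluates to -9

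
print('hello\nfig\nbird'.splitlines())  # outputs ['hello', 'fig', 'bird']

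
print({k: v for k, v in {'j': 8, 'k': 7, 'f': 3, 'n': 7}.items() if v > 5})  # {'j': 8, 'k': 7, 'n': 7}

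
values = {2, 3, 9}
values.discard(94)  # {2, 3, 9}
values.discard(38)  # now {2, 3, 9}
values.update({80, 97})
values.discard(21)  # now {2, 3, 9, 80, 97}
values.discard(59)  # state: {2, 3, 9, 80, 97}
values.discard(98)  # {2, 3, 9, 80, 97}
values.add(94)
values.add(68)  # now {2, 3, 9, 68, 80, 94, 97}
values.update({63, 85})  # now {2, 3, 9, 63, 68, 80, 85, 94, 97}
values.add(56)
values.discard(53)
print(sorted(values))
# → [2, 3, 9, 56, 63, 68, 80, 85, 94, 97]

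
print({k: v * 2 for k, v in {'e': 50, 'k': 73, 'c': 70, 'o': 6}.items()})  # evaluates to {'e': 100, 'k': 146, 'c': 140, 'o': 12}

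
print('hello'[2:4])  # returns ll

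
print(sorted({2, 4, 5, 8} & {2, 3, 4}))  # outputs [2, 4]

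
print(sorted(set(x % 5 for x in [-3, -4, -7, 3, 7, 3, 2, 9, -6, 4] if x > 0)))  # [2, 3, 4]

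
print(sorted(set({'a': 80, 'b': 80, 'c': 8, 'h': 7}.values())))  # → [7, 8, 80]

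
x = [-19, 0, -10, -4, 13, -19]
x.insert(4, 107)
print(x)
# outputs [-19, 0, -10, -4, 107, 13, -19]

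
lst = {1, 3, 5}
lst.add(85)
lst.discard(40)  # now {1, 3, 5, 85}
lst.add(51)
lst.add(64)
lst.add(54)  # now {1, 3, 5, 51, 54, 64, 85}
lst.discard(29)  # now {1, 3, 5, 51, 54, 64, 85}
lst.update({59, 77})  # {1, 3, 5, 51, 54, 59, 64, 77, 85}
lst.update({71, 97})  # {1, 3, 5, 51, 54, 59, 64, 71, 77, 85, 97}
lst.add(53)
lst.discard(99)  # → {1, 3, 5, 51, 53, 54, 59, 64, 71, 77, 85, 97}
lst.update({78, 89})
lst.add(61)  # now {1, 3, 5, 51, 53, 54, 59, 61, 64, 71, 77, 78, 85, 89, 97}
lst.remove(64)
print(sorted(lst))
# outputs [1, 3, 5, 51, 53, 54, 59, 61, 71, 77, 78, 85, 89, 97]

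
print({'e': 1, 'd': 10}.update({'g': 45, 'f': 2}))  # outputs None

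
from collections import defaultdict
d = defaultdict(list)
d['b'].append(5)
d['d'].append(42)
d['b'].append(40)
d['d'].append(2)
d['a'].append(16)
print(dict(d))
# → {'b': [5, 40], 'd': [42, 2], 'a': [16]}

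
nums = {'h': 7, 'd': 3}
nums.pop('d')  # 3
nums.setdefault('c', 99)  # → 99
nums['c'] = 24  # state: {'h': 7, 'c': 24}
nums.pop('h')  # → 7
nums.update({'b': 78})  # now {'c': 24, 'b': 78}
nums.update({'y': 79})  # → {'c': 24, 'b': 78, 'y': 79}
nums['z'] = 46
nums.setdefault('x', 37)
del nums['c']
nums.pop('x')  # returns 37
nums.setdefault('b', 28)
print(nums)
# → {'b': 78, 'y': 79, 'z': 46}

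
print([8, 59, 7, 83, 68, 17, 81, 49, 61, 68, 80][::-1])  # [80, 68, 61, 49, 81, 17, 68, 83, 7, 59, 8]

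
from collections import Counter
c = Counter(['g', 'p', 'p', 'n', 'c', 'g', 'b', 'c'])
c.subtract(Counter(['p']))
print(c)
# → Counter({'g': 2, 'c': 2, 'p': 1, 'n': 1, 'b': 1})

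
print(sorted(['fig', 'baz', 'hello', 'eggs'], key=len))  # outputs ['fig', 'baz', 'eggs', 'hello']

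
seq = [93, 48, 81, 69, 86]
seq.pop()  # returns 86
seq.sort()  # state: [48, 69, 81, 93]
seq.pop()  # 93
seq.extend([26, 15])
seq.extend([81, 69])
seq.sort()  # [15, 26, 48, 69, 69, 81, 81]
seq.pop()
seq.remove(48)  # [15, 26, 69, 69, 81]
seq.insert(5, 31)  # [15, 26, 69, 69, 81, 31]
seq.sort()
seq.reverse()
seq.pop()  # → 15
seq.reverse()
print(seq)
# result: [26, 31, 69, 69, 81]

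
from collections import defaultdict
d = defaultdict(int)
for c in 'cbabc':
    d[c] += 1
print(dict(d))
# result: {'c': 2, 'b': 2, 'a': 1}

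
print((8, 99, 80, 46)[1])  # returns 99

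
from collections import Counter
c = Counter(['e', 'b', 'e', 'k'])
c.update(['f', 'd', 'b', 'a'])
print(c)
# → Counter({'e': 2, 'b': 2, 'k': 1, 'f': 1, 'd': 1, 'a': 1})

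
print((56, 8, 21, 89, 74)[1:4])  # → (8, 21, 89)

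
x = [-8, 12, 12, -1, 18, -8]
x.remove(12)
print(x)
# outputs [-8, 12, -1, 18, -8]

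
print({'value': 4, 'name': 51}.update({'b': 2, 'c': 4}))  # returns None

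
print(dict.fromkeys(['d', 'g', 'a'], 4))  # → {'d': 4, 'g': 4, 'a': 4}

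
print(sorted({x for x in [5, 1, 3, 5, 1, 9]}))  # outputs [1, 3, 5, 9]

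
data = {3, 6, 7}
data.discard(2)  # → {3, 6, 7}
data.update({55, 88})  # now {3, 6, 7, 55, 88}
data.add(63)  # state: {3, 6, 7, 55, 63, 88}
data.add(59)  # {3, 6, 7, 55, 59, 63, 88}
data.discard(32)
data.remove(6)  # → {3, 7, 55, 59, 63, 88}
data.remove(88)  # {3, 7, 55, 59, 63}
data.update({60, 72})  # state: {3, 7, 55, 59, 60, 63, 72}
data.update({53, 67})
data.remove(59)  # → {3, 7, 53, 55, 60, 63, 67, 72}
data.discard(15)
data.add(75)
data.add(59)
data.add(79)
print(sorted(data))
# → [3, 7, 53, 55, 59, 60, 63, 67, 72, 75, 79]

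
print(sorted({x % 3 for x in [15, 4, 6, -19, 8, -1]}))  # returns [0, 1, 2]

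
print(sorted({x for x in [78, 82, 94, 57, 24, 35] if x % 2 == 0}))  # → [24, 78, 82, 94]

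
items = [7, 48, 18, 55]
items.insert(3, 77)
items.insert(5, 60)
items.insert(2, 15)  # [7, 48, 15, 18, 77, 55, 60]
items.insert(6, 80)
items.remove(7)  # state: [48, 15, 18, 77, 55, 80, 60]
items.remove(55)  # [48, 15, 18, 77, 80, 60]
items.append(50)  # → [48, 15, 18, 77, 80, 60, 50]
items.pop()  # 50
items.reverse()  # [60, 80, 77, 18, 15, 48]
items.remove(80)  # [60, 77, 18, 15, 48]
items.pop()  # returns 48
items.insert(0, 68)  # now [68, 60, 77, 18, 15]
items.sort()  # [15, 18, 60, 68, 77]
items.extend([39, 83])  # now [15, 18, 60, 68, 77, 39, 83]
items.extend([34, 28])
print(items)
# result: [15, 18, 60, 68, 77, 39, 83, 34, 28]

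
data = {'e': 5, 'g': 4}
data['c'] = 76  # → {'e': 5, 'g': 4, 'c': 76}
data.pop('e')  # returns 5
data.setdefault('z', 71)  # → 71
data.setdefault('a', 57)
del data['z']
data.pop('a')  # 57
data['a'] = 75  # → {'g': 4, 'c': 76, 'a': 75}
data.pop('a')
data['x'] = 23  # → {'g': 4, 'c': 76, 'x': 23}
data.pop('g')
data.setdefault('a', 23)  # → 23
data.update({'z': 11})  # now {'c': 76, 'x': 23, 'a': 23, 'z': 11}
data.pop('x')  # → 23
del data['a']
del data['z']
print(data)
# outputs {'c': 76}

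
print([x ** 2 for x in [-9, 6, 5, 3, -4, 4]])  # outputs [81, 36, 25, 9, 16, 16]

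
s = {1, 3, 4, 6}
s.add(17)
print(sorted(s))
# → [1, 3, 4, 6, 17]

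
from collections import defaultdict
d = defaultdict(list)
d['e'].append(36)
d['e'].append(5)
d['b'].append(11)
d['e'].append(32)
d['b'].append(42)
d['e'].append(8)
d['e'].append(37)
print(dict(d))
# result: {'e': [36, 5, 32, 8, 37], 'b': [11, 42]}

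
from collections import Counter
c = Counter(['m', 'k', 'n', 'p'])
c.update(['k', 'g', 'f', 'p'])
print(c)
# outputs Counter({'k': 2, 'p': 2, 'm': 1, 'n': 1, 'g': 1, 'f': 1})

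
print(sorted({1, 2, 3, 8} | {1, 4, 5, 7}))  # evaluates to [1, 2, 3, 4, 5, 7, 8]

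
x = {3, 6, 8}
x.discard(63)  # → {3, 6, 8}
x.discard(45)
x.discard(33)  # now {3, 6, 8}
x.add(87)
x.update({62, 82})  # {3, 6, 8, 62, 82, 87}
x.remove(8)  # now {3, 6, 62, 82, 87}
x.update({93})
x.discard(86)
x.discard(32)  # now {3, 6, 62, 82, 87, 93}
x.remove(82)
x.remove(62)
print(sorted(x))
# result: [3, 6, 87, 93]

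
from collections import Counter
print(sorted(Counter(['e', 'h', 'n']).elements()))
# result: ['e', 'h', 'n']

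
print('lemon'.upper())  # LEMON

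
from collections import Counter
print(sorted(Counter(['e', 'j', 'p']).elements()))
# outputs ['e', 'j', 'p']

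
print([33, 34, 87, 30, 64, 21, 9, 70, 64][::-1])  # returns [64, 70, 9, 21, 64, 30, 87, 34, 33]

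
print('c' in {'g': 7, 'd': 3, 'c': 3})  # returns True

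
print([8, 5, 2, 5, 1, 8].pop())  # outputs 8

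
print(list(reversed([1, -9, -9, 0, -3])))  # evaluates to [-3, 0, -9, -9, 1]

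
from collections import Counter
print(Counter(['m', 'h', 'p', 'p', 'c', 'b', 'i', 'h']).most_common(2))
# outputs [('h', 2), ('p', 2)]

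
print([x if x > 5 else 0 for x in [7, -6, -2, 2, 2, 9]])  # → [7, 0, 0, 0, 0, 9]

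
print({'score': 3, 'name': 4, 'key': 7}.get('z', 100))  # 100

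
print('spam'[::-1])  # maps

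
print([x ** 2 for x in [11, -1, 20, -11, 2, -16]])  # [121, 1, 400, 121, 4, 256]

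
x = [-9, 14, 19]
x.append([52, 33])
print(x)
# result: [-9, 14, 19, [52, 33]]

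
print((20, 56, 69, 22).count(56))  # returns 1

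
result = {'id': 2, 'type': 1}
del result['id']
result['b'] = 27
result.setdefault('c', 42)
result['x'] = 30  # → {'type': 1, 'b': 27, 'c': 42, 'x': 30}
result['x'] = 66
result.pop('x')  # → 66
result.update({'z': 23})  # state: {'type': 1, 'b': 27, 'c': 42, 'z': 23}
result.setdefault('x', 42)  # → 42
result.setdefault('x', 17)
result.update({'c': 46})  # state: {'type': 1, 'b': 27, 'c': 46, 'z': 23, 'x': 42}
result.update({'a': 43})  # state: {'type': 1, 'b': 27, 'c': 46, 'z': 23, 'x': 42, 'a': 43}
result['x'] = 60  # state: {'type': 1, 'b': 27, 'c': 46, 'z': 23, 'x': 60, 'a': 43}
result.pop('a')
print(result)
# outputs {'type': 1, 'b': 27, 'c': 46, 'z': 23, 'x': 60}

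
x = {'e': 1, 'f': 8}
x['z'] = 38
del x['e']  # {'f': 8, 'z': 38}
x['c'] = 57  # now {'f': 8, 'z': 38, 'c': 57}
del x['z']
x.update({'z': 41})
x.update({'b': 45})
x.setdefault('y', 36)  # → 36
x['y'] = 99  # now {'f': 8, 'c': 57, 'z': 41, 'b': 45, 'y': 99}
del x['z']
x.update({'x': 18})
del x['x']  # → {'f': 8, 'c': 57, 'b': 45, 'y': 99}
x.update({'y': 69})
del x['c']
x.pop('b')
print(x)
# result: {'f': 8, 'y': 69}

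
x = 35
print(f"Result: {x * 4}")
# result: Result: 140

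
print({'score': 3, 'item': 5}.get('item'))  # 5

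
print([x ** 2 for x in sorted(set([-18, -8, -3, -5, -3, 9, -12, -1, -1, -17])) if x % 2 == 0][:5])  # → [324, 144, 64]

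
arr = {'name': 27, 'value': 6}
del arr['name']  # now {'value': 6}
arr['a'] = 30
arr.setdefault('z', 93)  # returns 93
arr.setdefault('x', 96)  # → 96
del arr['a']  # {'value': 6, 'z': 93, 'x': 96}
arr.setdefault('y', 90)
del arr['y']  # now {'value': 6, 'z': 93, 'x': 96}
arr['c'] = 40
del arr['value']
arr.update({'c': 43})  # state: {'z': 93, 'x': 96, 'c': 43}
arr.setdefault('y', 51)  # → 51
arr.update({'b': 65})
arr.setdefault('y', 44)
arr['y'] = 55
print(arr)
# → {'z': 93, 'x': 96, 'c': 43, 'y': 55, 'b': 65}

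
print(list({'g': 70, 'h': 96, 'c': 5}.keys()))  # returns ['g', 'h', 'c']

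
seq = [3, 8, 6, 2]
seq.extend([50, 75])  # [3, 8, 6, 2, 50, 75]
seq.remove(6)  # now [3, 8, 2, 50, 75]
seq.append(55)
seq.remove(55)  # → [3, 8, 2, 50, 75]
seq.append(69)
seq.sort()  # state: [2, 3, 8, 50, 69, 75]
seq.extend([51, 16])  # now [2, 3, 8, 50, 69, 75, 51, 16]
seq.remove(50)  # [2, 3, 8, 69, 75, 51, 16]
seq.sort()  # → [2, 3, 8, 16, 51, 69, 75]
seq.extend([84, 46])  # [2, 3, 8, 16, 51, 69, 75, 84, 46]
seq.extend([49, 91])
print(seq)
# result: [2, 3, 8, 16, 51, 69, 75, 84, 46, 49, 91]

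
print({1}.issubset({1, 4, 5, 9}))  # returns True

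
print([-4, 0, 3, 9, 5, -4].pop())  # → -4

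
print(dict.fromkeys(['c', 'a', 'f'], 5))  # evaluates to {'c': 5, 'a': 5, 'f': 5}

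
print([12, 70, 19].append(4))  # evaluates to None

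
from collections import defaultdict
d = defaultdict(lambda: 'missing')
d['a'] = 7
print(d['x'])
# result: missing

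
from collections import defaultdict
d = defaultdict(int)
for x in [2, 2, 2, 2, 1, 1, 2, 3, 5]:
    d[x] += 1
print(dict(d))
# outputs {2: 5, 1: 2, 3: 1, 5: 1}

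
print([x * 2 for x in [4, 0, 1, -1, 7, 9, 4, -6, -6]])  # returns [8, 0, 2, -2, 14, 18, 8, -12, -12]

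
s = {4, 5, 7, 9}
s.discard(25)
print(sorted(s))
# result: [4, 5, 7, 9]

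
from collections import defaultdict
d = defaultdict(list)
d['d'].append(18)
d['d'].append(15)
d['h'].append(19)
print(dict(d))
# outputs {'d': [18, 15], 'h': [19]}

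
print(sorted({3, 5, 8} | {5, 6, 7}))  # [3, 5, 6, 7, 8]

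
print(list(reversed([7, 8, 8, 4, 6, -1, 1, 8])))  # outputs [8, 1, -1, 6, 4, 8, 8, 7]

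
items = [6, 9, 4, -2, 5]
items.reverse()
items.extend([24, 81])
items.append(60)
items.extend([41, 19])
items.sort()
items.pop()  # 81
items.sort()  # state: [-2, 4, 5, 6, 9, 19, 24, 41, 60]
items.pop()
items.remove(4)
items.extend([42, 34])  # [-2, 5, 6, 9, 19, 24, 41, 42, 34]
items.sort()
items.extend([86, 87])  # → [-2, 5, 6, 9, 19, 24, 34, 41, 42, 86, 87]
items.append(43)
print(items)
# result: [-2, 5, 6, 9, 19, 24, 34, 41, 42, 86, 87, 43]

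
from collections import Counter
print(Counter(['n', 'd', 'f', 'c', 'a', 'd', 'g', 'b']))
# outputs Counter({'d': 2, 'n': 1, 'f': 1, 'c': 1, 'a': 1, 'g': 1, 'b': 1})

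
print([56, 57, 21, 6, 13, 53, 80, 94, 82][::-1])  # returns [82, 94, 80, 53, 13, 6, 21, 57, 56]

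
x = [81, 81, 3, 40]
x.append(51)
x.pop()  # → 51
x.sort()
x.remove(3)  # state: [40, 81, 81]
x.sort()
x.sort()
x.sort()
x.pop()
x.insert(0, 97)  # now [97, 40, 81]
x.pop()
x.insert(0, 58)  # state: [58, 97, 40]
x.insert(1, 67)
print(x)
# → [58, 67, 97, 40]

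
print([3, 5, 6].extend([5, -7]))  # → None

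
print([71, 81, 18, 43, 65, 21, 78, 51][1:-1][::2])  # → [81, 43, 21]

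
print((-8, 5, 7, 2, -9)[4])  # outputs -9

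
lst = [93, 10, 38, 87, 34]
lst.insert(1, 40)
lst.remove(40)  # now [93, 10, 38, 87, 34]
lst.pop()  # 34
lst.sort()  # [10, 38, 87, 93]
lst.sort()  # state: [10, 38, 87, 93]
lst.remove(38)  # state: [10, 87, 93]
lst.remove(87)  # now [10, 93]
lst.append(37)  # [10, 93, 37]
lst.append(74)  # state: [10, 93, 37, 74]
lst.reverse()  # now [74, 37, 93, 10]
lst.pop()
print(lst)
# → [74, 37, 93]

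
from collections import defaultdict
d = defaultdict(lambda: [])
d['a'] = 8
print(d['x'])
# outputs []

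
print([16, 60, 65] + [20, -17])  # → [16, 60, 65, 20, -17]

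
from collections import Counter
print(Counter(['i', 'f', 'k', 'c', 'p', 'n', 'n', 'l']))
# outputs Counter({'n': 2, 'i': 1, 'f': 1, 'k': 1, 'c': 1, 'p': 1, 'l': 1})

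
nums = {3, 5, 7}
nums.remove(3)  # {5, 7}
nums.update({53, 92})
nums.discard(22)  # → {5, 7, 53, 92}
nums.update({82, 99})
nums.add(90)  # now {5, 7, 53, 82, 90, 92, 99}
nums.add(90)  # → {5, 7, 53, 82, 90, 92, 99}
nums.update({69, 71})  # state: {5, 7, 53, 69, 71, 82, 90, 92, 99}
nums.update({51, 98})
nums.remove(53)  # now {5, 7, 51, 69, 71, 82, 90, 92, 98, 99}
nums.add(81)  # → {5, 7, 51, 69, 71, 81, 82, 90, 92, 98, 99}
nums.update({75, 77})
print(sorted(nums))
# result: [5, 7, 51, 69, 71, 75, 77, 81, 82, 90, 92, 98, 99]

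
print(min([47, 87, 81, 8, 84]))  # 8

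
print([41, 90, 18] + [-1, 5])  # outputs [41, 90, 18, -1, 5]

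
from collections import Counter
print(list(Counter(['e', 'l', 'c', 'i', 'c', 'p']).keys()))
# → ['e', 'l', 'c', 'i', 'p']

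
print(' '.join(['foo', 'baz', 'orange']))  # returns foo baz orange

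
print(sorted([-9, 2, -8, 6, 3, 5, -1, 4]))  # [-9, -8, -1, 2, 3, 4, 5, 6]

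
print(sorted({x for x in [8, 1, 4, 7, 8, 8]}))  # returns [1, 4, 7, 8]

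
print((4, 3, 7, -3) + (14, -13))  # (4, 3, 7, -3, 14, -13)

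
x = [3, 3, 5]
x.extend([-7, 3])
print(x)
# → [3, 3, 5, -7, 3]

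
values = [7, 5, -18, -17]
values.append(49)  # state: [7, 5, -18, -17, 49]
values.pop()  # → 49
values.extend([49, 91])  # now [7, 5, -18, -17, 49, 91]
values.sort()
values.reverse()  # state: [91, 49, 7, 5, -17, -18]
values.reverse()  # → [-18, -17, 5, 7, 49, 91]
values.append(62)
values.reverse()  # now [62, 91, 49, 7, 5, -17, -18]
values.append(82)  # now [62, 91, 49, 7, 5, -17, -18, 82]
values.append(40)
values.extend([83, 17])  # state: [62, 91, 49, 7, 5, -17, -18, 82, 40, 83, 17]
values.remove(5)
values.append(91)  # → [62, 91, 49, 7, -17, -18, 82, 40, 83, 17, 91]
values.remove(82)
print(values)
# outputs [62, 91, 49, 7, -17, -18, 40, 83, 17, 91]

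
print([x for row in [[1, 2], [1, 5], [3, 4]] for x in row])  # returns [1, 2, 1, 5, 3, 4]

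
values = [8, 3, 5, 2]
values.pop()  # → 2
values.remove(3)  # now [8, 5]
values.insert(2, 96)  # [8, 5, 96]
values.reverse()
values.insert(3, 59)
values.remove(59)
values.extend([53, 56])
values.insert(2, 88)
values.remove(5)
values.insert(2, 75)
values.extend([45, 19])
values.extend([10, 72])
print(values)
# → [96, 88, 75, 8, 53, 56, 45, 19, 10, 72]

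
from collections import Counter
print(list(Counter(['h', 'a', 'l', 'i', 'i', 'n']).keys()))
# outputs ['h', 'a', 'l', 'i', 'n']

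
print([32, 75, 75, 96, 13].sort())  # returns None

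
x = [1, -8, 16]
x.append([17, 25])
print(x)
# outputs [1, -8, 16, [17, 25]]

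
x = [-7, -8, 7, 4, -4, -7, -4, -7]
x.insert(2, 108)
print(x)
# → [-7, -8, 108, 7, 4, -4, -7, -4, -7]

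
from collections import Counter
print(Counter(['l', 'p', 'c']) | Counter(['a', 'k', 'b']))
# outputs Counter({'l': 1, 'p': 1, 'c': 1, 'a': 1, 'k': 1, 'b': 1})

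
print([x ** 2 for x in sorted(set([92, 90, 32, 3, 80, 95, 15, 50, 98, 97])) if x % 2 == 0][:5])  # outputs [1024, 2500, 6400, 8100, 8464]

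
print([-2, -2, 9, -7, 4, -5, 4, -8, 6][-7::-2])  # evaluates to [9, -2]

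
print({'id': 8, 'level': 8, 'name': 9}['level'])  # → 8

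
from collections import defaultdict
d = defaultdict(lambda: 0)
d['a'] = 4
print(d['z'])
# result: 0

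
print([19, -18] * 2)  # [19, -18, 19, -18]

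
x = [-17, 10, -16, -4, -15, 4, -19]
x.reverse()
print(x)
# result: [-19, 4, -15, -4, -16, 10, -17]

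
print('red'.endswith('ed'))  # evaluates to True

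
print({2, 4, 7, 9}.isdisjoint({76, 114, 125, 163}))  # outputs True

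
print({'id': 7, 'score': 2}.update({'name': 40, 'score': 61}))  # None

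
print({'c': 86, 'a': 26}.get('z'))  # None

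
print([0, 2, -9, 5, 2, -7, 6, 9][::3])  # [0, 5, 6]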